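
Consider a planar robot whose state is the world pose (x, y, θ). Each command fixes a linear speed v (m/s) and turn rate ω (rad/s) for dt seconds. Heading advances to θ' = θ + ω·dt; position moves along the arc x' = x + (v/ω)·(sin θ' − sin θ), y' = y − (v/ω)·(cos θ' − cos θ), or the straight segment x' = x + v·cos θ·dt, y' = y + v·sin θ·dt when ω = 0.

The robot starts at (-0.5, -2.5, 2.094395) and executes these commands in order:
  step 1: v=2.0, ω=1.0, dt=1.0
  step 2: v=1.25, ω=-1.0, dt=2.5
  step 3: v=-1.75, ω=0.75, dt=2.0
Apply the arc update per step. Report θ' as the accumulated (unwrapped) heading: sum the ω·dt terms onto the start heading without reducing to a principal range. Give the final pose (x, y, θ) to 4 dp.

step 1: θ'=3.0944 (R=2.0000) → pose (-2.1377, -1.5022, 3.0944)
step 2: θ'=0.5944 (R=-1.2500) → pose (-2.7787, 0.7820, 0.5944)
step 3: θ'=2.0944 (R=-2.3333) → pose (-3.4928, -2.3178, 2.0944)

(-3.4928, -2.3178, 2.0944)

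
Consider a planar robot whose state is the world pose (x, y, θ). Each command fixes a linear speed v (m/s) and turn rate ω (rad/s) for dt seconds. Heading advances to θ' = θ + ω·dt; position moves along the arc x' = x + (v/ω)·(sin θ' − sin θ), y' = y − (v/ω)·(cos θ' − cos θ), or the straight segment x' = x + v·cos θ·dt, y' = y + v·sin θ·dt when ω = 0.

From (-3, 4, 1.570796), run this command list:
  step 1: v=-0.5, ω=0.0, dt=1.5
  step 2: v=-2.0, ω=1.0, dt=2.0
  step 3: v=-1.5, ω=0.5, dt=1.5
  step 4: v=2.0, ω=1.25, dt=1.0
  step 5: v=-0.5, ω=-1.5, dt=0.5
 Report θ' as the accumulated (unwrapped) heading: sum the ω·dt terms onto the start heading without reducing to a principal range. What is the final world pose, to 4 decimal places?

(1.6763, 1.4090, 4.8208)

step 1: θ'=1.5708 (straight) → pose (-3.0000, 3.2500, 1.5708)
step 2: θ'=3.5708 (R=-2.0000) → pose (-0.1677, 1.4314, 3.5708)
step 3: θ'=4.3208 (R=-3.0000) → pose (1.3568, 3.0143, 4.3208)
step 4: θ'=5.5708 (R=1.6000) → pose (1.7898, 1.1928, 5.5708)
step 5: θ'=4.8208 (R=0.3333) → pose (1.6763, 1.4090, 4.8208)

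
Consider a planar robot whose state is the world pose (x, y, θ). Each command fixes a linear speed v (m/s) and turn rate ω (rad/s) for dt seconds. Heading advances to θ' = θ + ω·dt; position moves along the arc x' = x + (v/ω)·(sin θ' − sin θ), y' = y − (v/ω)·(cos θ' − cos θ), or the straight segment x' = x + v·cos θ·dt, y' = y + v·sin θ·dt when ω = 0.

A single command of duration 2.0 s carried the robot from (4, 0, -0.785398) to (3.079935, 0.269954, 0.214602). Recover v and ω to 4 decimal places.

Δθ = 0.214602 − -0.785398 = 1.000000
ω = Δθ/dt = 1.000000/2.0 = 0.5000
R = Δx/(sin θ' − sin θ) = -1.0000
v = R·ω = -1.0000·0.5000 = -0.5000

v = -0.5000, ω = 0.5000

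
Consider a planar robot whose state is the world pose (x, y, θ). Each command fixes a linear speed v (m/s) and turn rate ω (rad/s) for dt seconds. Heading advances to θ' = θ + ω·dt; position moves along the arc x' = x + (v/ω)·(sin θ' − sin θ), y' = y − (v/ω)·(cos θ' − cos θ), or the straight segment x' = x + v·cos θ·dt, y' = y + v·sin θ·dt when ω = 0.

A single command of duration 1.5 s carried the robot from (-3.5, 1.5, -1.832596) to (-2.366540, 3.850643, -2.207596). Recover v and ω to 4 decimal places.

Δθ = -2.207596 − -1.832596 = -0.375000
ω = Δθ/dt = -0.375000/1.5 = -0.2500
R = −Δy/(cos θ' − cos θ) = 7.0000
v = R·ω = 7.0000·-0.2500 = -1.7500

v = -1.7500, ω = -0.2500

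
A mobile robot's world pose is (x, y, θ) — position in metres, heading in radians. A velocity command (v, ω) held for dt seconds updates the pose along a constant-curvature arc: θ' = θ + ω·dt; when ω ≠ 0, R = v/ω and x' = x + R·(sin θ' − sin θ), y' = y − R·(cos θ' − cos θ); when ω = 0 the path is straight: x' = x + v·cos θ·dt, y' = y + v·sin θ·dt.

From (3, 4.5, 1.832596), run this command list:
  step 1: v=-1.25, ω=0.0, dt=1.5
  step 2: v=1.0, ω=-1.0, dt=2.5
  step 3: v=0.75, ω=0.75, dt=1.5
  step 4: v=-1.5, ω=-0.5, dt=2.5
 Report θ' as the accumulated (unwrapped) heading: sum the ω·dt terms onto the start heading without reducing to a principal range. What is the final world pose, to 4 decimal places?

step 1: θ'=1.8326 (straight) → pose (3.4853, 2.6889, 1.8326)
step 2: θ'=-0.6674 (R=-1.0000) → pose (5.0702, 3.7331, -0.6674)
step 3: θ'=0.4576 (R=1.0000) → pose (6.1309, 3.6215, 0.4576)
step 4: θ'=-0.7924 (R=3.0000) → pose (2.6694, 4.2064, -0.7924)

(2.6694, 4.2064, -0.7924)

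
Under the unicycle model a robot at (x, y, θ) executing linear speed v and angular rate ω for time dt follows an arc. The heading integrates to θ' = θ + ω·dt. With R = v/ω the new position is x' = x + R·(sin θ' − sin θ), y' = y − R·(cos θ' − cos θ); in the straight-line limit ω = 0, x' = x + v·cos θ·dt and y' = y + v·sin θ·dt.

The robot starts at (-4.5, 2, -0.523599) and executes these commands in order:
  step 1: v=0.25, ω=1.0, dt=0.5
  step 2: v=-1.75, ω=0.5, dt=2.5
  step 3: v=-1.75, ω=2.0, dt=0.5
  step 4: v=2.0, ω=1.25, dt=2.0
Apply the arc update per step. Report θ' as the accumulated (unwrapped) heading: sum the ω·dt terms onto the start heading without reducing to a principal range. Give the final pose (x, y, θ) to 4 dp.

step 1: θ'=-0.0236 (R=0.2500) → pose (-4.3809, 1.9666, -0.0236)
step 2: θ'=1.2264 (R=-3.5000) → pose (-7.7580, -0.3508, 1.2264)
step 3: θ'=2.2264 (R=-0.8750) → pose (-7.6279, -1.1796, 2.2264)
step 4: θ'=4.7264 (R=1.6000) → pose (-10.4961, -2.1775, 4.7264)

(-10.4961, -2.1775, 4.7264)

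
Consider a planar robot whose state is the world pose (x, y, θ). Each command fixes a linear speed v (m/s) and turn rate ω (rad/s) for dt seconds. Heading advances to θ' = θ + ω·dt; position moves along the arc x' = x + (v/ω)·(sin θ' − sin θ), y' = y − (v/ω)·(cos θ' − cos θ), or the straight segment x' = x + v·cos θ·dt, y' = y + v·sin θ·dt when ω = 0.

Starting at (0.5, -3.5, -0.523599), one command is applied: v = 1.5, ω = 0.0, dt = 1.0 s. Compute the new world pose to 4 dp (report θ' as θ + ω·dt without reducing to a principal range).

θ' = -0.5236 + 0.0·1.0 = -0.5236
ω = 0 → straight: x' = 0.5 + 1.5·cos(-0.5236)·1.0 = 1.7990
y' = -3.5 + 1.5·sin(-0.5236)·1.0 = -4.2500

(1.7990, -4.2500, -0.5236)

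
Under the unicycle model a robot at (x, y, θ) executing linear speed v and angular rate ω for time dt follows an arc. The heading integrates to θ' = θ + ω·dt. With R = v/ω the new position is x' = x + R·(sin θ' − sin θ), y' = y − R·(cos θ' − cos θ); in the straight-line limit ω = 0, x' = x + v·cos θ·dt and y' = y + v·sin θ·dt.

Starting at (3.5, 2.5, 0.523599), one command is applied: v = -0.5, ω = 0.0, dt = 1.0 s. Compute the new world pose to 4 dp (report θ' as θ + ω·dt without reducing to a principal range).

(3.0670, 2.2500, 0.5236)

θ' = 0.5236 + 0.0·1.0 = 0.5236
ω = 0 → straight: x' = 3.5 + -0.5·cos(0.5236)·1.0 = 3.0670
y' = 2.5 + -0.5·sin(0.5236)·1.0 = 2.2500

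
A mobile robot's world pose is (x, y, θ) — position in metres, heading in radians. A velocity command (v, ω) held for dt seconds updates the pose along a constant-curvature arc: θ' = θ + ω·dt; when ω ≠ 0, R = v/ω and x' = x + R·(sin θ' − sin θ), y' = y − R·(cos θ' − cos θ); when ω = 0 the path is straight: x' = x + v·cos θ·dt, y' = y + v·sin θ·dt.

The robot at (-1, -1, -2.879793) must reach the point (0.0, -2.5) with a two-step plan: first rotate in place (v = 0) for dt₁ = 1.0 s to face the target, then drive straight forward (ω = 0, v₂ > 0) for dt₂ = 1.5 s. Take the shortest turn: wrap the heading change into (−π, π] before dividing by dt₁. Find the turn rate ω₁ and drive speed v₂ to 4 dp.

heading to target = atan2(-2.5−-1, 0−-1) = -0.9828
Δθ = wrap(-0.9828 − -2.8798) = 1.8970; ω₁ = Δθ/dt₁ = 1.8970
distance = √((0−-1)² + (-2.5−-1)²) = 1.8028; v₂ = distance/dt₂ = 1.2019

ω₁ = 1.8970, v₂ = 1.2019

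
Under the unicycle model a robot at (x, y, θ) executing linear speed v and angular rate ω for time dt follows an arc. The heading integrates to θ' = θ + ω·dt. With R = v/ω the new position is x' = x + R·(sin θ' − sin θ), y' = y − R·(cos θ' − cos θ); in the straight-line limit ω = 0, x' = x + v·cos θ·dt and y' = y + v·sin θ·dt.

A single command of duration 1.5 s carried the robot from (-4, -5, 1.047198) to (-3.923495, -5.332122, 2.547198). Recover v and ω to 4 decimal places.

Δθ = 2.547198 − 1.047198 = 1.500000
ω = Δθ/dt = 1.500000/1.5 = 1.0000
R = −Δy/(cos θ' − cos θ) = -0.2500
v = R·ω = -0.2500·1.0000 = -0.2500

v = -0.2500, ω = 1.0000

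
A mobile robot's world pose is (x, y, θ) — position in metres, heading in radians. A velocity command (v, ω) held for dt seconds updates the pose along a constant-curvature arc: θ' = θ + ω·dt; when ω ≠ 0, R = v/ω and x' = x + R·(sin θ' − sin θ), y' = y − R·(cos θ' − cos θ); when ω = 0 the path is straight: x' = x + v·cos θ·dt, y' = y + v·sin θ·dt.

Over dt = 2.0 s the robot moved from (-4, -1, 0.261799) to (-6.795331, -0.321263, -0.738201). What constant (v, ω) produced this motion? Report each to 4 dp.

Δθ = -0.738201 − 0.261799 = -1.000000
ω = Δθ/dt = -1.000000/2.0 = -0.5000
R = Δx/(sin θ' − sin θ) = 3.0000
v = R·ω = 3.0000·-0.5000 = -1.5000

v = -1.5000, ω = -0.5000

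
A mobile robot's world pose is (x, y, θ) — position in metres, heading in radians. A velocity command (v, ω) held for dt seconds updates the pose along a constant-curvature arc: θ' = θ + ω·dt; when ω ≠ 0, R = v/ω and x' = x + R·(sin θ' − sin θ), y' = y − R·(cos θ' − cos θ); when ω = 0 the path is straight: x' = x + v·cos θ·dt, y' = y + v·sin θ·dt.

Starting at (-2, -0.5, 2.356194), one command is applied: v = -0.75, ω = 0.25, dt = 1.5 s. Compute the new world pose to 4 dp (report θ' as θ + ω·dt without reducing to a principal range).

(-1.0756, -1.1296, 2.7312)

θ' = 2.3562 + 0.25·1.5 = 2.7312
R = v/ω = -0.75/0.25 = -3.0000
x' = -2 + -3.0000·(sin 2.7312 − sin 2.3562) = -1.0756
y' = -0.5 − -3.0000·(cos 2.7312 − cos 2.3562) = -1.1296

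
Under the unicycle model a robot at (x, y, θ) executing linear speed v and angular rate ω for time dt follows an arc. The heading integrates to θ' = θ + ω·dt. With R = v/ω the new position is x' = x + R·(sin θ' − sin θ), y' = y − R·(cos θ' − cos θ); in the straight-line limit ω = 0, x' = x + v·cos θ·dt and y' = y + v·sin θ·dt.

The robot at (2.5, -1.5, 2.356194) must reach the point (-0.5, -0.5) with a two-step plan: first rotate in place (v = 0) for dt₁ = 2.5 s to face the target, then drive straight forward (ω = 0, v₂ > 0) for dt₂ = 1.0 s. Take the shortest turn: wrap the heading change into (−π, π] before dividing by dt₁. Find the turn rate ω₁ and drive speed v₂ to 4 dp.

heading to target = atan2(-0.5−-1.5, -0.5−2.5) = 2.8198
Δθ = wrap(2.8198 − 2.3562) = 0.4636; ω₁ = Δθ/dt₁ = 0.1855
distance = √((-0.5−2.5)² + (-0.5−-1.5)²) = 3.1623; v₂ = distance/dt₂ = 3.1623

ω₁ = 0.1855, v₂ = 3.1623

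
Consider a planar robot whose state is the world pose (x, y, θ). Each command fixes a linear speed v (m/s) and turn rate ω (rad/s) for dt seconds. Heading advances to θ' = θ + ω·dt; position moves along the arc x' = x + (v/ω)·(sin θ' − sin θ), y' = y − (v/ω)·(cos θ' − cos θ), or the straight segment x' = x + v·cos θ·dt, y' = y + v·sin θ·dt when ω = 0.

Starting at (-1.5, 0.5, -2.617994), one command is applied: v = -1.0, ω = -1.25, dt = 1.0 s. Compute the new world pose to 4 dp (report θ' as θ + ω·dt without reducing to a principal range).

θ' = -2.6180 + -1.25·1.0 = -3.8680
R = v/ω = -1.0/-1.25 = 0.8000
x' = -1.5 + 0.8000·(sin -3.8680 − sin -2.6180) = -0.5687
y' = 0.5 − 0.8000·(cos -3.8680 − cos -2.6180) = 0.4052

(-0.5687, 0.4052, -3.8680)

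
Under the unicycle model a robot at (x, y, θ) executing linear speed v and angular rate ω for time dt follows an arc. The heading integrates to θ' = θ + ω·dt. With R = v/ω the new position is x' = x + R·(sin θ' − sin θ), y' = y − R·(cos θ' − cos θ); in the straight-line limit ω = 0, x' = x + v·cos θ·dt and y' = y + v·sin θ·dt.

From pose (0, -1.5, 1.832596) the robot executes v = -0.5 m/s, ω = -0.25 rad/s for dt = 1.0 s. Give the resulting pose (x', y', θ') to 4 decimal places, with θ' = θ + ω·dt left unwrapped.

(0.0680, -1.9940, 1.5826)

θ' = 1.8326 + -0.25·1.0 = 1.5826
R = v/ω = -0.5/-0.25 = 2.0000
x' = 0 + 2.0000·(sin 1.5826 − sin 1.8326) = 0.0680
y' = -1.5 − 2.0000·(cos 1.5826 − cos 1.8326) = -1.9940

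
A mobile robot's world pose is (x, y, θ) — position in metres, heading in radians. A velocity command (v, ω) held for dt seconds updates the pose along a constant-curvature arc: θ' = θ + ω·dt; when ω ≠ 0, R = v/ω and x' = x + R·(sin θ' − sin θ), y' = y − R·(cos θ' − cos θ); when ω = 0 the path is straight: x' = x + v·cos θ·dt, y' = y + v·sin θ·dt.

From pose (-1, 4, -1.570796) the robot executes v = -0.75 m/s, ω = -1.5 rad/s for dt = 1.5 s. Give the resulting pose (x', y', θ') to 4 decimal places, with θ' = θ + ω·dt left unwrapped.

θ' = -1.5708 + -1.5·1.5 = -3.8208
R = v/ω = -0.75/-1.5 = 0.5000
x' = -1 + 0.5000·(sin -3.8208 − sin -1.5708) = -0.1859
y' = 4 − 0.5000·(cos -3.8208 − cos -1.5708) = 4.3890

(-0.1859, 4.3890, -3.8208)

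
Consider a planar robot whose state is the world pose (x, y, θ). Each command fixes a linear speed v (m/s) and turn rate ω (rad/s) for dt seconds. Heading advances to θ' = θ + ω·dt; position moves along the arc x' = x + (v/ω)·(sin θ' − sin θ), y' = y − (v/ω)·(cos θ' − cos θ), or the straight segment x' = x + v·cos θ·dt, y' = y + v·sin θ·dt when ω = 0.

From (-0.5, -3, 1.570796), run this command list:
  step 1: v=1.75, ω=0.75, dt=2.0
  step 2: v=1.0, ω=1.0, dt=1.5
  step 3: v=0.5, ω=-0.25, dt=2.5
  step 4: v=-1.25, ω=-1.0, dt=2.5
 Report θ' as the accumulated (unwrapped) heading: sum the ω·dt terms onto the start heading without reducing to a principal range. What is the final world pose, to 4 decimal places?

(-2.1278, -3.6570, 1.4458)

step 1: θ'=3.0708 (R=2.3333) → pose (-2.6683, -0.6725, 3.0708)
step 2: θ'=4.5708 (R=1.0000) → pose (-3.7290, -1.5289, 4.5708)
step 3: θ'=3.9458 (R=-2.0000) → pose (-4.2684, -2.6340, 3.9458)
step 4: θ'=1.4458 (R=1.2500) → pose (-2.1278, -3.6570, 1.4458)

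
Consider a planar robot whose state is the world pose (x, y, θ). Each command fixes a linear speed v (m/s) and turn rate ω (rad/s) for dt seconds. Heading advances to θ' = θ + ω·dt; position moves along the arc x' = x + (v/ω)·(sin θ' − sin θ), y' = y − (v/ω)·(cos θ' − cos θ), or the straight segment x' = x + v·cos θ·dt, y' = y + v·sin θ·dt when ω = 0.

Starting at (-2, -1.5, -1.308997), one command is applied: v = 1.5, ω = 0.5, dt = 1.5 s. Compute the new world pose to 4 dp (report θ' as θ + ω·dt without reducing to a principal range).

(-0.6932, -3.2669, -0.5590)

θ' = -1.3090 + 0.5·1.5 = -0.5590
R = v/ω = 1.5/0.5 = 3.0000
x' = -2 + 3.0000·(sin -0.5590 − sin -1.3090) = -0.6932
y' = -1.5 − 3.0000·(cos -0.5590 − cos -1.3090) = -3.2669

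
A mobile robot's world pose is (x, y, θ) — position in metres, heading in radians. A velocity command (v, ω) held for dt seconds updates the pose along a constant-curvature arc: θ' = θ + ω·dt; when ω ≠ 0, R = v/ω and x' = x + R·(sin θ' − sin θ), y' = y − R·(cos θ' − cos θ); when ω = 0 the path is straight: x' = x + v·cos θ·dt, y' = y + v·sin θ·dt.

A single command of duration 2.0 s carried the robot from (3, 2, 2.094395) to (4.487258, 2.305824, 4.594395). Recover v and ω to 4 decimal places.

v = -1.0000, ω = 1.2500

Δθ = 4.594395 − 2.094395 = 2.500000
ω = Δθ/dt = 2.500000/2.0 = 1.2500
R = Δx/(sin θ' − sin θ) = -0.8000
v = R·ω = -0.8000·1.2500 = -1.0000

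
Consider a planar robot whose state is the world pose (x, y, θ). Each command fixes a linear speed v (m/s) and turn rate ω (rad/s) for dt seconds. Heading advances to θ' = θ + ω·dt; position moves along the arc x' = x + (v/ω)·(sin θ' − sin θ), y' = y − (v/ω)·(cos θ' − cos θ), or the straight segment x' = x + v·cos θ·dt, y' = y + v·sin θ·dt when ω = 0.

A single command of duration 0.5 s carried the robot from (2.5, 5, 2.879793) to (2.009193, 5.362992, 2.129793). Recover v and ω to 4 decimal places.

Δθ = 2.129793 − 2.879793 = -0.750000
ω = Δθ/dt = -0.750000/0.5 = -1.5000
R = Δx/(sin θ' − sin θ) = -0.8333
v = R·ω = -0.8333·-1.5000 = 1.2500

v = 1.2500, ω = -1.5000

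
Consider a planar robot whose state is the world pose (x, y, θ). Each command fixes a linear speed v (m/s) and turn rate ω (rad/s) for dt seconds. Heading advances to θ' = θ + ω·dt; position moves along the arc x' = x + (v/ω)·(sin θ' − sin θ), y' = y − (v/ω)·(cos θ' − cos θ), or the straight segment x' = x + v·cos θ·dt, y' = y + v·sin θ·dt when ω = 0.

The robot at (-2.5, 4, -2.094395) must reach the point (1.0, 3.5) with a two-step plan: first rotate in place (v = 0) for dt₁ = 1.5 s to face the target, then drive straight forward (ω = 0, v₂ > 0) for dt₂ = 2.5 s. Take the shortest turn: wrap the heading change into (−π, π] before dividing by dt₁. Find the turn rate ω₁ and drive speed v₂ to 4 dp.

heading to target = atan2(3.5−4, 1−-2.5) = -0.1419
Δθ = wrap(-0.1419 − -2.0944) = 1.9525; ω₁ = Δθ/dt₁ = 1.3017
distance = √((1−-2.5)² + (3.5−4)²) = 3.5355; v₂ = distance/dt₂ = 1.4142

ω₁ = 1.3017, v₂ = 1.4142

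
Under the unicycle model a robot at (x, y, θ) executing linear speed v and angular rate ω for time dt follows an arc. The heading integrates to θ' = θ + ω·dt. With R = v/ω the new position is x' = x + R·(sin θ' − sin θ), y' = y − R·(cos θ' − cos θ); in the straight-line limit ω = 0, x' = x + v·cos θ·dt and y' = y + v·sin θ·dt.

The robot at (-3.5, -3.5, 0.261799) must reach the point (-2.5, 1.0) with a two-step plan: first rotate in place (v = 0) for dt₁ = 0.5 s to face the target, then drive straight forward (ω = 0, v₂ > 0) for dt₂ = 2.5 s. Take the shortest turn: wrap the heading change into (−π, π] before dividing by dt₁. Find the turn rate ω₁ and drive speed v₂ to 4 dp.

ω₁ = 2.1807, v₂ = 1.8439

heading to target = atan2(1−-3.5, -2.5−-3.5) = 1.3521
Δθ = wrap(1.3521 − 0.2618) = 1.0903; ω₁ = Δθ/dt₁ = 2.1807
distance = √((-2.5−-3.5)² + (1−-3.5)²) = 4.6098; v₂ = distance/dt₂ = 1.8439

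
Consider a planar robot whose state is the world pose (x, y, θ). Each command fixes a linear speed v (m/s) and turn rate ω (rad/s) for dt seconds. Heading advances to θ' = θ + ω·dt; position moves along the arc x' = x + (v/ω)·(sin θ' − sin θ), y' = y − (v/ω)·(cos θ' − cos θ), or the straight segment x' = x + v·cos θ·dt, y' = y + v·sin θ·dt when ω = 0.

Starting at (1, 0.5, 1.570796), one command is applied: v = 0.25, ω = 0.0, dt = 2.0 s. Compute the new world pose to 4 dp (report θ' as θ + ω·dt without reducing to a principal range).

(1.0000, 1.0000, 1.5708)

θ' = 1.5708 + 0.0·2.0 = 1.5708
ω = 0 → straight: x' = 1 + 0.25·cos(1.5708)·2.0 = 1.0000
y' = 0.5 + 0.25·sin(1.5708)·2.0 = 1.0000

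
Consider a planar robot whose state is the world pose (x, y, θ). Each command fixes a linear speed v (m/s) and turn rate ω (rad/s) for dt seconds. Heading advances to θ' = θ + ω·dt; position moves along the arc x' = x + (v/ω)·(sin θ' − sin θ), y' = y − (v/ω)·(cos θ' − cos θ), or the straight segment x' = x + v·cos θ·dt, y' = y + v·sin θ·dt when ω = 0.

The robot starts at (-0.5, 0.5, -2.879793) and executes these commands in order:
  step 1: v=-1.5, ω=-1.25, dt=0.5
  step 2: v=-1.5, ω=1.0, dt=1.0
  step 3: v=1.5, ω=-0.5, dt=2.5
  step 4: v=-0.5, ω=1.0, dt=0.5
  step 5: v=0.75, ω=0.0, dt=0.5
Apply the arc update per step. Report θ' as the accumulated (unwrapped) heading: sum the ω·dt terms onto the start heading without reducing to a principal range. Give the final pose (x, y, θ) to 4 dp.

(-1.9899, 0.5718, -3.2548)

step 1: θ'=-3.5048 (R=1.2000) → pose (0.2369, 0.4626, -3.5048)
step 2: θ'=-2.5048 (R=-1.5000) → pose (1.6617, 0.6587, -2.5048)
step 3: θ'=-3.7548 (R=-3.0000) → pose (-1.8486, 0.6173, -3.7548)
step 4: θ'=-3.2548 (R=-0.5000) → pose (-1.6173, 0.5294, -3.2548)
step 5: θ'=-3.2548 (straight) → pose (-1.9899, 0.5718, -3.2548)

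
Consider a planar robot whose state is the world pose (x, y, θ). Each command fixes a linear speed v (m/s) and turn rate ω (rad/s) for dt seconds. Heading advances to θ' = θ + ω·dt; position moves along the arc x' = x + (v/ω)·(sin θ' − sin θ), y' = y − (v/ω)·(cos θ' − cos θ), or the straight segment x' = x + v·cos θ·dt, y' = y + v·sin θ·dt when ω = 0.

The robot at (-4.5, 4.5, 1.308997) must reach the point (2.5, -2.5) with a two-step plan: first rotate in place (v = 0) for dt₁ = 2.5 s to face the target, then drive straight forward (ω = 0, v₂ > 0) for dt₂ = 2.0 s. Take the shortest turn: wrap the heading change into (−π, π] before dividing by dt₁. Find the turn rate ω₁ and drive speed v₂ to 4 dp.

heading to target = atan2(-2.5−4.5, 2.5−-4.5) = -0.7854
Δθ = wrap(-0.7854 − 1.3090) = -2.0944; ω₁ = Δθ/dt₁ = -0.8378
distance = √((2.5−-4.5)² + (-2.5−4.5)²) = 9.8995; v₂ = distance/dt₂ = 4.9497

ω₁ = -0.8378, v₂ = 4.9497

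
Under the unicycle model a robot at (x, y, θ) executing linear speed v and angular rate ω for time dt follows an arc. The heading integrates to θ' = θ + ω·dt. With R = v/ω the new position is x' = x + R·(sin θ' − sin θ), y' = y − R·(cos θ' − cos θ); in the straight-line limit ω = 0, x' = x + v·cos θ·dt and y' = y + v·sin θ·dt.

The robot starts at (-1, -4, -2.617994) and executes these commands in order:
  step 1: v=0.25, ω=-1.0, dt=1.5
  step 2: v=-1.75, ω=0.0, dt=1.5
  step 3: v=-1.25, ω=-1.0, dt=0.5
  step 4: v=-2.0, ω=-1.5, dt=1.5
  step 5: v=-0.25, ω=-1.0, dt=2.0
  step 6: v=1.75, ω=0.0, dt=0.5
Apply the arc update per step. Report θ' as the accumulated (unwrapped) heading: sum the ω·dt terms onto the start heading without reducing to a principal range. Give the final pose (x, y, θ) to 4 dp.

step 1: θ'=-4.1180 (R=-0.2500) → pose (-1.3321, -3.9235, -4.1180)
step 2: θ'=-4.1180 (straight) → pose (0.1379, -6.0983, -4.1180)
step 3: θ'=-4.6180 (R=1.2500) → pose (0.3467, -6.6805, -4.6180)
step 4: θ'=-6.8680 (R=1.3333) → pose (-1.7167, -7.9179, -6.8680)
step 5: θ'=-8.8680 (R=0.2500) → pose (-1.7108, -7.4972, -8.8680)
step 6: θ'=-8.8680 (straight) → pose (-2.4537, -7.9596, -8.8680)

(-2.4537, -7.9596, -8.8680)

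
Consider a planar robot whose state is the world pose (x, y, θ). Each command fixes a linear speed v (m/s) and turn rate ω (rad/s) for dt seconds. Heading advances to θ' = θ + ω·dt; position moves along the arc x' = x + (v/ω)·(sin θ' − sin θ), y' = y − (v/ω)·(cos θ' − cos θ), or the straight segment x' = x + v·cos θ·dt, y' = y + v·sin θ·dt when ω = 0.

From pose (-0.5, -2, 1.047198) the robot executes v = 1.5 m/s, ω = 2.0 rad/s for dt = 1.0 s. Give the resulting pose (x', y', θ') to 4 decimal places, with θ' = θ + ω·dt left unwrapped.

(-1.0788, -0.8783, 3.0472)

θ' = 1.0472 + 2.0·1.0 = 3.0472
R = v/ω = 1.5/2.0 = 0.7500
x' = -0.5 + 0.7500·(sin 3.0472 − sin 1.0472) = -1.0788
y' = -2 − 0.7500·(cos 3.0472 − cos 1.0472) = -0.8783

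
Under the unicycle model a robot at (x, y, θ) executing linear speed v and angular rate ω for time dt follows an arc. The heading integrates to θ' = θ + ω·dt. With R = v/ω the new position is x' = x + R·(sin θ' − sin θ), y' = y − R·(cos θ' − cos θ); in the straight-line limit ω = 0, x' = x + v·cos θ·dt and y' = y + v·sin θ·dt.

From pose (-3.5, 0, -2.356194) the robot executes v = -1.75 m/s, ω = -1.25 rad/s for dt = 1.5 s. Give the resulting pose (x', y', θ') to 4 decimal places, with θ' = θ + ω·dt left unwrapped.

(-1.2690, -0.3420, -4.2312)

θ' = -2.3562 + -1.25·1.5 = -4.2312
R = v/ω = -1.75/-1.25 = 1.4000
x' = -3.5 + 1.4000·(sin -4.2312 − sin -2.3562) = -1.2690
y' = 0 − 1.4000·(cos -4.2312 − cos -2.3562) = -0.3420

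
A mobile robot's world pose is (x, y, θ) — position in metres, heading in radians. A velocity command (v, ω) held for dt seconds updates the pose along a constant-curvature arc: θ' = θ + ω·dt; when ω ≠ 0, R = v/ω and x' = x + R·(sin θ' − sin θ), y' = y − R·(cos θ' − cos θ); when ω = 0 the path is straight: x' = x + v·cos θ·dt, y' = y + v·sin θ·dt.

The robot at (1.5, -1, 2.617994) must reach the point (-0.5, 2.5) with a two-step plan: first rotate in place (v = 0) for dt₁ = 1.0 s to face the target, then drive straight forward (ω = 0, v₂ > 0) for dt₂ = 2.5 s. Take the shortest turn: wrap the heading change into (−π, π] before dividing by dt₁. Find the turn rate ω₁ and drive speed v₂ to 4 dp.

ω₁ = -0.5281, v₂ = 1.6125

heading to target = atan2(2.5−-1, -0.5−1.5) = 2.0899
Δθ = wrap(2.0899 − 2.6180) = -0.5281; ω₁ = Δθ/dt₁ = -0.5281
distance = √((-0.5−1.5)² + (2.5−-1)²) = 4.0311; v₂ = distance/dt₂ = 1.6125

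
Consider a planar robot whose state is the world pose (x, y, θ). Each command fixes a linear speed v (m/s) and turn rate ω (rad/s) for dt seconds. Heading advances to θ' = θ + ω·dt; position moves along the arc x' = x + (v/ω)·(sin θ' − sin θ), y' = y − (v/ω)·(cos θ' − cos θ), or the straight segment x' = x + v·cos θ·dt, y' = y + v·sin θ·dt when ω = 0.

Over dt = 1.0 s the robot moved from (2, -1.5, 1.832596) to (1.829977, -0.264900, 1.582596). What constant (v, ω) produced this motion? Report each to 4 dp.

Δθ = 1.582596 − 1.832596 = -0.250000
ω = Δθ/dt = -0.250000/1.0 = -0.2500
R = −Δy/(cos θ' − cos θ) = -5.0000
v = R·ω = -5.0000·-0.2500 = 1.2500

v = 1.2500, ω = -0.2500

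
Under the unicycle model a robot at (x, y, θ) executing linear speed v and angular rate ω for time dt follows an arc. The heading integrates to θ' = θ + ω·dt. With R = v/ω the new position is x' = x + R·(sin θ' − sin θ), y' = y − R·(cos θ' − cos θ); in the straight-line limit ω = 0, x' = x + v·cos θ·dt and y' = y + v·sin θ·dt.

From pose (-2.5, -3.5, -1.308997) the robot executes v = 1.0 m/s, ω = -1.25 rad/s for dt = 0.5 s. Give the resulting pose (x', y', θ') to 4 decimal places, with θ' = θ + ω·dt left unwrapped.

(-2.5249, -3.9913, -1.9340)

θ' = -1.3090 + -1.25·0.5 = -1.9340
R = v/ω = 1.0/-1.25 = -0.8000
x' = -2.5 + -0.8000·(sin -1.9340 − sin -1.3090) = -2.5249
y' = -3.5 − -0.8000·(cos -1.9340 − cos -1.3090) = -3.9913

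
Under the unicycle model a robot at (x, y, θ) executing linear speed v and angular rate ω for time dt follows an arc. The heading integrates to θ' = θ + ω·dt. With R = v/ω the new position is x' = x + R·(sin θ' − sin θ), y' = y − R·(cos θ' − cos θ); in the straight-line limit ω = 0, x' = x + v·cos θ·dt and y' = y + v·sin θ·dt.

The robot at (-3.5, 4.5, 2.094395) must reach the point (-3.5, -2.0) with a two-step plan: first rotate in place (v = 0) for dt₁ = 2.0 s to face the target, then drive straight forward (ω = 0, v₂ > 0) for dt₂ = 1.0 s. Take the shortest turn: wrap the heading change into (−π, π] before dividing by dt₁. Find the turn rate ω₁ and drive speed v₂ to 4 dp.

ω₁ = 1.3090, v₂ = 6.5000

heading to target = atan2(-2−4.5, -3.5−-3.5) = -1.5708
Δθ = wrap(-1.5708 − 2.0944) = 2.6180; ω₁ = Δθ/dt₁ = 1.3090
distance = √((-3.5−-3.5)² + (-2−4.5)²) = 6.5000; v₂ = distance/dt₂ = 6.5000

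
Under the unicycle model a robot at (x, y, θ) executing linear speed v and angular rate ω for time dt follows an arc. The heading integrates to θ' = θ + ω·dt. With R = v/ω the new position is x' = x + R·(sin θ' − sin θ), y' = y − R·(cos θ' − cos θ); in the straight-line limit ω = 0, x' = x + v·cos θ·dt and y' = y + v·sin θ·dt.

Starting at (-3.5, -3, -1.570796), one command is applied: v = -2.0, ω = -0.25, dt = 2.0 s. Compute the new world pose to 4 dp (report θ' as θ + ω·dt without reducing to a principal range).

(-2.5207, 0.8354, -2.0708)

θ' = -1.5708 + -0.25·2.0 = -2.0708
R = v/ω = -2.0/-0.25 = 8.0000
x' = -3.5 + 8.0000·(sin -2.0708 − sin -1.5708) = -2.5207
y' = -3 − 8.0000·(cos -2.0708 − cos -1.5708) = 0.8354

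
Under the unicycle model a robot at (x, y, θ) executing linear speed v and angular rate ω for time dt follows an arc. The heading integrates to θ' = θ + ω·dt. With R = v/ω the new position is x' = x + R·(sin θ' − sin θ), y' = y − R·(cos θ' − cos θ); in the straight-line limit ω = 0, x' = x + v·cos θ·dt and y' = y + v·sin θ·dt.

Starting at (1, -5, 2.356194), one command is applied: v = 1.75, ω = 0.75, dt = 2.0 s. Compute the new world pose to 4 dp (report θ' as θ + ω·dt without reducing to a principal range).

(-2.1790, -4.8874, 3.8562)

θ' = 2.3562 + 0.75·2.0 = 3.8562
R = v/ω = 1.75/0.75 = 2.3333
x' = 1 + 2.3333·(sin 3.8562 − sin 2.3562) = -2.1790
y' = -5 − 2.3333·(cos 3.8562 − cos 2.3562) = -4.8874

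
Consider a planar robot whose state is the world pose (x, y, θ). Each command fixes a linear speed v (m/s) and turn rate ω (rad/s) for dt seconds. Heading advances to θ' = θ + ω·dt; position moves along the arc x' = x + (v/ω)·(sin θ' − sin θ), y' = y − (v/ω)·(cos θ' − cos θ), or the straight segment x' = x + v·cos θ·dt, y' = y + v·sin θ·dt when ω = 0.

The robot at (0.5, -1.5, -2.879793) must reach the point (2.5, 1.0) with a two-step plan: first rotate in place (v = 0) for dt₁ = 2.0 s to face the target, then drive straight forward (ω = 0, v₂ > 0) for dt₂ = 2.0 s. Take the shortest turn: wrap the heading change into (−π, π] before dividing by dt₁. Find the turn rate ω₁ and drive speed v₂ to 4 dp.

heading to target = atan2(1−-1.5, 2.5−0.5) = 0.8961
Δθ = wrap(0.8961 − -2.8798) = -2.5073; ω₁ = Δθ/dt₁ = -1.2537
distance = √((2.5−0.5)² + (1−-1.5)²) = 3.2016; v₂ = distance/dt₂ = 1.6008

ω₁ = -1.2537, v₂ = 1.6008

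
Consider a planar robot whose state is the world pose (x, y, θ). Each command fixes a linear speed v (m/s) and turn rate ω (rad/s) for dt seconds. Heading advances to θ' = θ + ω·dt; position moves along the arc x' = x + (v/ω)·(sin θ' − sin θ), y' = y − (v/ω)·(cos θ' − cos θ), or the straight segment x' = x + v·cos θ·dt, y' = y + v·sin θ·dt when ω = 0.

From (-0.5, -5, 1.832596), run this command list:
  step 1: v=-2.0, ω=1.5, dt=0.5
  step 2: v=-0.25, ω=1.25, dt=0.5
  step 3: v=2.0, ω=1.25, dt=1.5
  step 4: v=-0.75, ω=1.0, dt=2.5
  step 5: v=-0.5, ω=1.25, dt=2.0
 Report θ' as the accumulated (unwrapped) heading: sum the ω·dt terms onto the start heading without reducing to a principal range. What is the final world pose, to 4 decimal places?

step 1: θ'=2.5826 (R=-1.3333) → pose (0.0808, -5.7853, 2.5826)
step 2: θ'=3.2076 (R=-0.2000) → pose (0.2000, -5.8153, 3.2076)
step 3: θ'=5.0826 (R=1.6000) → pose (-1.1860, -7.9907, 5.0826)
step 4: θ'=7.5826 (R=-0.7500) → pose (-2.6078, -8.0610, 7.5826)
step 5: θ'=10.0826 (R=-0.4000) → pose (-1.9779, -8.4848, 10.0826)

(-1.9779, -8.4848, 10.0826)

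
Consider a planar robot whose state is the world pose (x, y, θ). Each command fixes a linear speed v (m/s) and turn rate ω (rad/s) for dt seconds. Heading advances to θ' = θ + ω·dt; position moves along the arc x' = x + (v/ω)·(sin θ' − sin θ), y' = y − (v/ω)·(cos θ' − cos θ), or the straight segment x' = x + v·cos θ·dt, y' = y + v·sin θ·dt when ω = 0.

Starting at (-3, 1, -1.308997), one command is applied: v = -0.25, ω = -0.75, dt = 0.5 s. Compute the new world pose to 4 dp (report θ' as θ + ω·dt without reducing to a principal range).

(-3.0092, 1.1239, -1.6840)

θ' = -1.3090 + -0.75·0.5 = -1.6840
R = v/ω = -0.25/-0.75 = 0.3333
x' = -3 + 0.3333·(sin -1.6840 − sin -1.3090) = -3.0092
y' = 1 − 0.3333·(cos -1.6840 − cos -1.3090) = 1.1239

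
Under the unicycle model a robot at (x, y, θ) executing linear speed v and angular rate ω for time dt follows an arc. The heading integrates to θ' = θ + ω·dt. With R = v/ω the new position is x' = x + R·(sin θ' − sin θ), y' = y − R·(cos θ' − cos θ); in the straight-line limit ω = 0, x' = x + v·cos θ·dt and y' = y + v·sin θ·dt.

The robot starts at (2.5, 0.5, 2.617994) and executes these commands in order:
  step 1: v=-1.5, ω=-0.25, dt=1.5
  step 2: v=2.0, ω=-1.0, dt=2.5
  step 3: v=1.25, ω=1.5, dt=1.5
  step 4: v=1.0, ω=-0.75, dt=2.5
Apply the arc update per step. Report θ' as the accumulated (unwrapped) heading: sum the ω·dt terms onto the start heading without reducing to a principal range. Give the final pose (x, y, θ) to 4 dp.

step 1: θ'=2.2430 (R=6.0000) → pose (4.1947, -0.9599, 2.2430)
step 2: θ'=-0.2570 (R=-2.0000) → pose (6.2680, 2.2198, -0.2570)
step 3: θ'=1.9930 (R=0.8333) → pose (7.2400, 3.3672, 1.9930)
step 4: θ'=0.1180 (R=-1.3333) → pose (8.2993, 5.2377, 0.1180)

(8.2993, 5.2377, 0.1180)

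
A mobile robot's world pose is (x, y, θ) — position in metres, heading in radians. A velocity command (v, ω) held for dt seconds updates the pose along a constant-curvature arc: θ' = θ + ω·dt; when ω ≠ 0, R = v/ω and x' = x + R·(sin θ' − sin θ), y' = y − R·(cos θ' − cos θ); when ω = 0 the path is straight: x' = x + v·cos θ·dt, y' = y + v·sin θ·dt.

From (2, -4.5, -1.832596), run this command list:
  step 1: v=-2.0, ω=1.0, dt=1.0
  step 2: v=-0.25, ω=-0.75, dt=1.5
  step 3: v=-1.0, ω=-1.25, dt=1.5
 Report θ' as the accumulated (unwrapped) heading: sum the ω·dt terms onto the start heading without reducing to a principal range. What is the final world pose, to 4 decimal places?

(2.7361, -1.9717, -3.8326)

step 1: θ'=-0.8326 (R=-2.0000) → pose (1.5475, -2.6364, -0.8326)
step 2: θ'=-1.9576 (R=0.3333) → pose (1.4854, -2.2864, -1.9576)
step 3: θ'=-3.8326 (R=0.8000) → pose (2.7361, -1.9717, -3.8326)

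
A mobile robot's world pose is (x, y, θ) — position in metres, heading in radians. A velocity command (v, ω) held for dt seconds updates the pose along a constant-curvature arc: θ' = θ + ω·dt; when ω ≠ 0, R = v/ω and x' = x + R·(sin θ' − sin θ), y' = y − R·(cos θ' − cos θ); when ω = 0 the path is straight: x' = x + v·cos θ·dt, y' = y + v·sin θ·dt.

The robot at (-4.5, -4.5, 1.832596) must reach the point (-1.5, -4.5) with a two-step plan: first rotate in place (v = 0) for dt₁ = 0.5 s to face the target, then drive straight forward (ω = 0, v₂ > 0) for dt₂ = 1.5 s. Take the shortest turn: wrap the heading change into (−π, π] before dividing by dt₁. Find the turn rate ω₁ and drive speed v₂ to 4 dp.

ω₁ = -3.6652, v₂ = 2.0000

heading to target = atan2(-4.5−-4.5, -1.5−-4.5) = 0.0000
Δθ = wrap(0.0000 − 1.8326) = -1.8326; ω₁ = Δθ/dt₁ = -3.6652
distance = √((-1.5−-4.5)² + (-4.5−-4.5)²) = 3.0000; v₂ = distance/dt₂ = 2.0000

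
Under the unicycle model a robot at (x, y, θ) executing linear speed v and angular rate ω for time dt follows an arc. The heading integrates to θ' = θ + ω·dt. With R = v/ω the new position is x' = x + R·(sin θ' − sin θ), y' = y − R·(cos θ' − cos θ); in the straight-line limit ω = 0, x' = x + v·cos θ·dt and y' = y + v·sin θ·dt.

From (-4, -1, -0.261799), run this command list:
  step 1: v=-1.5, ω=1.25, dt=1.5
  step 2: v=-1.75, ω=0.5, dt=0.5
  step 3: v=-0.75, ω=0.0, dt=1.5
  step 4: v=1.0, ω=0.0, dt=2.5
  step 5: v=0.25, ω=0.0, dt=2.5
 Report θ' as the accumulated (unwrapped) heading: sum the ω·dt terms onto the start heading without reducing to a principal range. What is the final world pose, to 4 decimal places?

step 1: θ'=1.6132 (R=-1.2000) → pose (-5.5095, -2.2100, 1.6132)
step 2: θ'=1.8632 (R=-3.5000) → pose (-5.3641, -3.0705, 1.8632)
step 3: θ'=1.8632 (straight) → pose (-5.0398, -4.1478, 1.8632)
step 4: θ'=1.8632 (straight) → pose (-5.7604, -1.7539, 1.8632)
step 5: θ'=1.8632 (straight) → pose (-5.9406, -1.1554, 1.8632)

(-5.9406, -1.1554, 1.8632)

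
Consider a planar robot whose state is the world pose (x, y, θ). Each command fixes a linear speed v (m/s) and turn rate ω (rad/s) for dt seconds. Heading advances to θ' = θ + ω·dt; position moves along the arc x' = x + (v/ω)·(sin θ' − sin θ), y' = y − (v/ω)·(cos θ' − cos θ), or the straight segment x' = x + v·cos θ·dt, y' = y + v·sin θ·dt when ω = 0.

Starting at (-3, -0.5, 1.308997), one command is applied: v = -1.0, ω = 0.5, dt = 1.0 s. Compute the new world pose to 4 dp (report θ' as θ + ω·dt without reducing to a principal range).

(-3.0117, -1.4895, 1.8090)

θ' = 1.3090 + 0.5·1.0 = 1.8090
R = v/ω = -1.0/0.5 = -2.0000
x' = -3 + -2.0000·(sin 1.8090 − sin 1.3090) = -3.0117
y' = -0.5 − -2.0000·(cos 1.8090 − cos 1.3090) = -1.4895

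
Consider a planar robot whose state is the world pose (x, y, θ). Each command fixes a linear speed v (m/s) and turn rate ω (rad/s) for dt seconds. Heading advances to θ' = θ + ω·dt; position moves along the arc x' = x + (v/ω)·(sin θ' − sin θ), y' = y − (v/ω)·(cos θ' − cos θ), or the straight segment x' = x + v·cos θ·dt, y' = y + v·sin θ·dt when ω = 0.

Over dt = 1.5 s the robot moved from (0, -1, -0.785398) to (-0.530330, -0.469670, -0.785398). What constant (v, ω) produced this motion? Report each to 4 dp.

Δθ = -0.785398 − -0.785398 = 0.000000
ω = Δθ/dt = 0.000000/1.5 = 0.0000
ω = 0 → v = (Δx·cos θ + Δy·sin θ)/dt = -0.5000

v = -0.5000, ω = 0.0000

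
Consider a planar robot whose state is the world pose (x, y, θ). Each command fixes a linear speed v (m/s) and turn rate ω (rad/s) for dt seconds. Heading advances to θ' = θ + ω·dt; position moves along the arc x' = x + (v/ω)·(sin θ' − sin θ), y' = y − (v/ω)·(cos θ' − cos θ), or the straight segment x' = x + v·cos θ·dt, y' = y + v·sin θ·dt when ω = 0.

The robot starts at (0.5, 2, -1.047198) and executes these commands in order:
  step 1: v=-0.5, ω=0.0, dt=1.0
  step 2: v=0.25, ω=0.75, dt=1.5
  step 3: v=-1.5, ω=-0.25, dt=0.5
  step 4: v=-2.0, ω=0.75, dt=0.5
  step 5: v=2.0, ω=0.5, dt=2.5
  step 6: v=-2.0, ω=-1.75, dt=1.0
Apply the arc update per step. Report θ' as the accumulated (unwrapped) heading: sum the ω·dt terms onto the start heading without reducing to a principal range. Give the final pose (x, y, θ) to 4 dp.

step 1: θ'=-1.0472 (straight) → pose (0.2500, 2.4330, -1.0472)
step 2: θ'=0.0778 (R=0.3333) → pose (0.5646, 2.2674, 0.0778)
step 3: θ'=-0.0472 (R=6.0000) → pose (-0.1848, 2.2559, -0.0472)
step 4: θ'=0.3278 (R=-2.6667) → pose (-1.1692, 2.1169, 0.3278)
step 5: θ'=1.5778 (R=4.0000) → pose (1.5428, 5.9319, 1.5778)
step 6: θ'=-0.1722 (R=1.1429) → pose (0.2042, 4.7979, -0.1722)

(0.2042, 4.7979, -0.1722)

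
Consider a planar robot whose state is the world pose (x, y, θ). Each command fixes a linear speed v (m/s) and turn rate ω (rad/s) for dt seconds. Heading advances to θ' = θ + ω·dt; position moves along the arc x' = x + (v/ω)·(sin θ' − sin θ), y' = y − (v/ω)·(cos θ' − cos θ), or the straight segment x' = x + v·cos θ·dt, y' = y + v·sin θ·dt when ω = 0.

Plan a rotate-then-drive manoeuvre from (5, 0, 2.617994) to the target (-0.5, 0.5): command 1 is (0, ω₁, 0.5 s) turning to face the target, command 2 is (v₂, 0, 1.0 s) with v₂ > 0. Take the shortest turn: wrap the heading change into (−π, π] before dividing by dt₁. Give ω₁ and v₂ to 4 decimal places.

heading to target = atan2(0.5−0, -0.5−5) = 3.0509
Δθ = wrap(3.0509 − 2.6180) = 0.4329; ω₁ = Δθ/dt₁ = 0.8659
distance = √((-0.5−5)² + (0.5−0)²) = 5.5227; v₂ = distance/dt₂ = 5.5227

ω₁ = 0.8659, v₂ = 5.5227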